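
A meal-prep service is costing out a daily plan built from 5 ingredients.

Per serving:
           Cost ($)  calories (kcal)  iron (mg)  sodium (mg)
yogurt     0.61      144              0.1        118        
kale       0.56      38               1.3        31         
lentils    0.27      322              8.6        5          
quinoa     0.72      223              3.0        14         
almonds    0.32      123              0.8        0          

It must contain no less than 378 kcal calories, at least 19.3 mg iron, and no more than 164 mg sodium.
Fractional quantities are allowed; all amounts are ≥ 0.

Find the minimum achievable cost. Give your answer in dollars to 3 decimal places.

Treat it as an LP. Let x1 = servings of yogurt, x2 = servings of kale, x3 = servings of lentils, x4 = servings of quinoa, x5 = servings of almonds.
Minimize 0.61x1 + 0.56x2 + 0.27x3 + 0.72x4 + 0.32x5 with:
  144x1 + 38x2 + 322x3 + 223x4 + 123x5 ≥ 378   (calories)
  0.1x1 + 1.3x2 + 8.6x3 + 3x4 + 0.8x5 ≥ 19.3   (iron)
  118x1 + 31x2 + 5x3 + 14x4 ≤ 164   (sodium)
  x1, x2, x3, x4, x5 ≥ 0.
The optimal basis is {lentils}; yogurt, kale, quinoa, almonds drop out. There the iron constraint is tight.
So lentils = 2.244 servings.
Cost = 0.27·2.244 = 0.60588.

$0.606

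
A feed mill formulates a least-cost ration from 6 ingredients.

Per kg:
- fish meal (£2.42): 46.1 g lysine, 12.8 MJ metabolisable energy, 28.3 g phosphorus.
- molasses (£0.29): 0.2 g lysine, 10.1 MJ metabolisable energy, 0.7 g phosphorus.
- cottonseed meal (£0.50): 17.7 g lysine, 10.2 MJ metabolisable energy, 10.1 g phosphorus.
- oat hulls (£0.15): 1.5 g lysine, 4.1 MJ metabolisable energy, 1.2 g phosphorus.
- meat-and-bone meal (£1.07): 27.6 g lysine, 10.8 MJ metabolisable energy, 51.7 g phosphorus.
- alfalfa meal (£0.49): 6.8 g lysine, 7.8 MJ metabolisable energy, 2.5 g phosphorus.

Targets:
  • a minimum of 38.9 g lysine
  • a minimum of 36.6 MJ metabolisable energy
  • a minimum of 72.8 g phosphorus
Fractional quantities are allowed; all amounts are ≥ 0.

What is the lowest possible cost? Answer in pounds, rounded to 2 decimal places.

£2.10

Let x1 = kg of fish meal, x2 = kg of molasses, x3 = kg of cottonseed meal, x4 = kg of oat hulls, x5 = kg of meat-and-bone meal, x6 = kg of alfalfa meal.
min 2.42x1 + 0.29x2 + 0.5x3 + 0.15x4 + 1.07x5 + 0.49x6 with:
  46.1x1 + 0.2x2 + 17.7x3 + 1.5x4 + 27.6x5 + 6.8x6 ≥ 38.9   (lysine)
  12.8x1 + 10.1x2 + 10.2x3 + 4.1x4 + 10.8x5 + 7.8x6 ≥ 36.6   (metabolisable energy)
  28.3x1 + 0.7x2 + 10.1x3 + 1.2x4 + 51.7x5 + 2.5x6 ≥ 72.8   (phosphorus)
  x1, x2, x3, x4, x5, x6 ≥ 0.
At the optimum only molasses, cottonseed meal, meat-and-bone meal are positive (fish meal, oat hulls, alfalfa meal = 0). The lysine, metabolisable energy, phosphorus requirements are met with equality.
So molasses = 2.122 kg, cottonseed meal = 0.03286 kg, meat-and-bone meal = 1.373 kg.
Total cost: 0.29·2.122 + 0.5·0.03286 + 1.07·1.373 = 2.1009.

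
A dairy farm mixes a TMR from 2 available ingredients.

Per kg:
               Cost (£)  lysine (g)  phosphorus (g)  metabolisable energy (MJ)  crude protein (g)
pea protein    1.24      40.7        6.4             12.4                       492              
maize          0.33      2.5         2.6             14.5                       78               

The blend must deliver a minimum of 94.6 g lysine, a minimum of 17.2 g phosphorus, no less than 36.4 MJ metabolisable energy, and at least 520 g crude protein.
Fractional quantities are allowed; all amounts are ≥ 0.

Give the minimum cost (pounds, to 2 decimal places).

£3.15

This is a linear program. Let x1 = kg of pea protein, x2 = kg of maize.
min 1.24x1 + 0.33x2 with:
  40.7x1 + 2.5x2 ≥ 94.6   (lysine)
  6.4x1 + 2.6x2 ≥ 17.2   (phosphorus)
  12.4x1 + 14.5x2 ≥ 36.4   (metabolisable energy)
  492x1 + 78x2 ≥ 520   (crude protein)
  x1, x2 ≥ 0.
Both inputs are positive at the optimum. There the lysine and phosphorus constraints are tight.
Solving gives x1 = 2.26, x2 = 1.053.
Total cost: 1.24·2.26 + 0.33·1.053 = 3.1499.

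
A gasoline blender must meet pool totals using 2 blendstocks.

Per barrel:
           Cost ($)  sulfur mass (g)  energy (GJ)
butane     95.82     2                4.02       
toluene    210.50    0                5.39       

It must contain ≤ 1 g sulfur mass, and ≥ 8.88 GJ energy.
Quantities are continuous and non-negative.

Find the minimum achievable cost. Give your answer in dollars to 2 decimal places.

Let x1 = barrels of butane, x2 = barrels of toluene.
Minimize 95.82x1 + 210.5x2 s.t.:
  2x1 ≤ 1   (sulfur mass)
  4.02x1 + 5.39x2 ≥ 8.88   (energy)
  x1, x2 ≥ 0.
Both inputs are positive at the optimum. Binding constraints: sulfur mass and energy.
That vertex is x1 = 0.5, x2 = 1.2746.
Objective = 95.82·0.5 + 210.5·1.2746 = 316.2133.

$316.21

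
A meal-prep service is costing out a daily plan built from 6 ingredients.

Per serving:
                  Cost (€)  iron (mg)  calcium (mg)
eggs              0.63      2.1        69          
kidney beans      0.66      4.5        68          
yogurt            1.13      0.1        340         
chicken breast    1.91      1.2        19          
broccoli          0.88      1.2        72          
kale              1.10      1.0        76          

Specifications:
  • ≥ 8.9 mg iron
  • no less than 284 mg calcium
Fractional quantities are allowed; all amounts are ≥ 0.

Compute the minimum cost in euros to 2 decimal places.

€1.80

Treat it as an LP. Let x1 = servings of eggs, x2 = servings of kidney beans, x3 = servings of yogurt, x4 = servings of chicken breast, x5 = servings of broccoli, x6 = servings of kale.
Minimise 0.63x1 + 0.66x2 + 1.13x3 + 1.91x4 + 0.88x5 + 1.1x6 subject to:
  2.1x1 + 4.5x2 + 0.1x3 + 1.2x4 + 1.2x5 + 1x6 ≥ 8.9   (iron)
  69x1 + 68x2 + 340x3 + 19x4 + 72x5 + 76x6 ≥ 284   (calcium)
  x1, x2, x3, x4, x5, x6 ≥ 0.
The cheapest feasible vertex uses only kidney beans, yogurt; eggs, chicken breast, broccoli, kale are not used. Binding constraints: iron and calcium.
Solving gives x2 = 1.968, x3 = 0.4417.
Objective = 0.66·1.968 + 1.13·0.4417 = 1.7980.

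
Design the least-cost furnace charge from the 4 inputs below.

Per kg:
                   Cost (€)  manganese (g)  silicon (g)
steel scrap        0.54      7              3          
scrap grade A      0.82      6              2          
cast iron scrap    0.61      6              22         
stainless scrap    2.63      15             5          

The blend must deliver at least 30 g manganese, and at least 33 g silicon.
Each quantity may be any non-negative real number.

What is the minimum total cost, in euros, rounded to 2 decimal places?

€2.47

Let x1 = kg of steel scrap, x2 = kg of scrap grade A, x3 = kg of cast iron scrap, x4 = kg of stainless scrap.
min 0.54x1 + 0.82x2 + 0.61x3 + 2.63x4 s.t.:
  7x1 + 6x2 + 6x3 + 15x4 ≥ 30   (manganese)
  3x1 + 2x2 + 22x3 + 5x4 ≥ 33   (silicon)
  x1, x2, x3, x4 ≥ 0.
At the optimum only steel scrap, cast iron scrap are positive (scrap grade A, stainless scrap = 0). Binding constraints: manganese and silicon.
So steel scrap = 3.397 kg, cast iron scrap = 1.037 kg.
Hence cost = 0.54·3.397 + 0.61·1.037 = €2.4670.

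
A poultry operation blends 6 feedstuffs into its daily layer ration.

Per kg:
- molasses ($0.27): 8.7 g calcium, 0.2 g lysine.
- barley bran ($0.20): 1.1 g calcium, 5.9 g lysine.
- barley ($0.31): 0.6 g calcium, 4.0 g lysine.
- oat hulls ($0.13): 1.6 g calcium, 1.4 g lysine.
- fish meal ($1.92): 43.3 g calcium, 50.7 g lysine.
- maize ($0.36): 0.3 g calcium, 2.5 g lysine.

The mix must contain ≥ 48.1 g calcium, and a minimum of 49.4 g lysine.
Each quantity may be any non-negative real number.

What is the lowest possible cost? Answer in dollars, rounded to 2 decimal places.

Let x1 = kg of molasses, x2 = kg of barley bran, x3 = kg of barley, x4 = kg of oat hulls, x5 = kg of fish meal, x6 = kg of maize.
min 0.27x1 + 0.2x2 + 0.31x3 + 0.13x4 + 1.92x5 + 0.36x6 s.t.:
  8.7x1 + 1.1x2 + 0.6x3 + 1.6x4 + 43.3x5 + 0.3x6 ≥ 48.1   (calcium)
  0.2x1 + 5.9x2 + 4x3 + 1.4x4 + 50.7x5 + 2.5x6 ≥ 49.4   (lysine)
  x1, x2, x3, x4, x5, x6 ≥ 0.
At the optimum only molasses, fish meal are positive (barley bran, barley, oat hulls, maize = 0). The calcium and lysine requirements are met with equality.
That vertex is x1 = 0.6929, x5 = 0.9716.
Objective = 0.27·0.6929 + 1.92·0.9716 = 2.0526.

$2.05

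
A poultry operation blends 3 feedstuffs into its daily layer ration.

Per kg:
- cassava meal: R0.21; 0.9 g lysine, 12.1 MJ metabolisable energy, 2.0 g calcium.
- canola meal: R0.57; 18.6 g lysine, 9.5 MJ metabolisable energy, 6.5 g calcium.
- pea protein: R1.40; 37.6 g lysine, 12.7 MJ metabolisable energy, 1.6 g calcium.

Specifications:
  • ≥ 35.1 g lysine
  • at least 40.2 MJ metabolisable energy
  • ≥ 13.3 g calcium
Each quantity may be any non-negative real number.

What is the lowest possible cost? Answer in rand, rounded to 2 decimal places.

Let x1 = kg of cassava meal, x2 = kg of canola meal, x3 = kg of pea protein.
Minimise 0.21x1 + 0.57x2 + 1.4x3 with:
  0.9x1 + 18.6x2 + 37.6x3 ≥ 35.1   (lysine)
  12.1x1 + 9.5x2 + 12.7x3 ≥ 40.2   (metabolisable energy)
  2x1 + 6.5x2 + 1.6x3 ≥ 13.3   (calcium)
  x1, x2, x3 ≥ 0.
At the optimum only cassava meal, canola meal are positive (pea protein = 0). There the lysine and metabolisable energy constraints are tight.
Optimal quantities: cassava meal = 1.913 kg, canola meal = 1.795 kg.
Hence cost = 0.21·1.913 + 0.57·1.795 = R1.4249.

R1.42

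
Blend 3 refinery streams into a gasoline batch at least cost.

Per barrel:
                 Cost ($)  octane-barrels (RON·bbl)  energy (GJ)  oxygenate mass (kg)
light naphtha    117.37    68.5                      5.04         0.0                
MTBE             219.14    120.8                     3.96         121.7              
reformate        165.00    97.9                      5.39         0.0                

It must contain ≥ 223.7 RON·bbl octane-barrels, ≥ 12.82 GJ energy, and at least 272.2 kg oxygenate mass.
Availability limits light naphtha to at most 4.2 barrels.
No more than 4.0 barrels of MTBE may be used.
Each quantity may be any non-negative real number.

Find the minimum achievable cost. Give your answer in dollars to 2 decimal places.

$582.43

This is a linear program. Let x1 = barrels of light naphtha, x2 = barrels of MTBE, x3 = barrels of reformate.
Minimise 117.37x1 + 219.14x2 + 165x3 s.t.:
  68.5x1 + 120.8x2 + 97.9x3 ≥ 223.7   (octane-barrels)
  5.04x1 + 3.96x2 + 5.39x3 ≥ 12.82   (energy)
  121.7x2 ≥ 272.2   (oxygenate mass)
  x1 ≤ 4.2
  x2 ≤ 4
  x1, x2, x3 ≥ 0.
The optimal basis is {light naphtha, MTBE}; reformate drops out. The energy and oxygenate mass requirements are met with equality.
So light naphtha = 0.786285 barrels, MTBE = 2.23665 barrels.
Objective = 117.37·0.786285 + 219.14·2.23665 = 582.4258.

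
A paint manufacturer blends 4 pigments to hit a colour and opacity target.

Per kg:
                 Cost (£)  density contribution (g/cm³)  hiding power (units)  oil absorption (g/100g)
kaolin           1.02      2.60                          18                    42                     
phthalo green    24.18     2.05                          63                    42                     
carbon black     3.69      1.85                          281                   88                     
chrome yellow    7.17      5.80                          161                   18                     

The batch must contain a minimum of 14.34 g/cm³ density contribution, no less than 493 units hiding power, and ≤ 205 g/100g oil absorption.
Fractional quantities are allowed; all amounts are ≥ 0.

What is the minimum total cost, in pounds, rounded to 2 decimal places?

£13.89

Set it up as a linear program. Let x1 = kg of kaolin, x2 = kg of phthalo green, x3 = kg of carbon black, x4 = kg of chrome yellow.
min 1.02x1 + 24.18x2 + 3.69x3 + 7.17x4 s.t.:
  2.6x1 + 2.05x2 + 1.85x3 + 5.8x4 ≥ 14.34   (density contribution)
  18x1 + 63x2 + 281x3 + 161x4 ≥ 493   (hiding power)
  42x1 + 42x2 + 88x3 + 18x4 ≤ 205   (oil absorption)
  x1, x2, x3, x4 ≥ 0.
At the optimum only kaolin, carbon black, chrome yellow are positive (phthalo green = 0). There the density contribution, hiding power, oil absorption constraints are tight.
Optimal quantities: kaolin = 2.372 kg, carbon black = 0.9729 kg, chrome yellow = 1.099 kg.
Hence cost = 1.02·2.372 + 3.69·0.9729 + 7.17·1.099 = £13.8893.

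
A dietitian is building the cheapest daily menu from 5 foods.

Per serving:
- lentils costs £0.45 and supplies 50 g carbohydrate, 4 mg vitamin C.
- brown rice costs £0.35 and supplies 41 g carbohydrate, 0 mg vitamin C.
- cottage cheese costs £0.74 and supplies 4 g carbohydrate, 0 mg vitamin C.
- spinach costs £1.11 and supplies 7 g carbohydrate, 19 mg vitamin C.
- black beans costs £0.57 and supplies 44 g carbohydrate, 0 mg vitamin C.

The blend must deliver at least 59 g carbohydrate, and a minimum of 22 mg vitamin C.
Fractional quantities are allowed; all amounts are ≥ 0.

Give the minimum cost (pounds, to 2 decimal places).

Set it up as a linear program. Let x1 = servings of lentils, x2 = servings of brown rice, x3 = servings of cottage cheese, x4 = servings of spinach, x5 = servings of black beans.
min 0.45x1 + 0.35x2 + 0.74x3 + 1.11x4 + 0.57x5 subject to:
  50x1 + 41x2 + 4x3 + 7x4 + 44x5 ≥ 59   (carbohydrate)
  4x1 + 19x4 ≥ 22   (vitamin C)
  x1, x2, x3, x4, x5 ≥ 0.
The optimal basis is {lentils, spinach}; brown rice, cottage cheese, black beans drop out. Binding constraints: carbohydrate and vitamin C.
That vertex is x1 = 1.049, x4 = 0.9371.
Total cost: 0.45·1.049 + 1.11·0.9371 = 1.5122.

£1.51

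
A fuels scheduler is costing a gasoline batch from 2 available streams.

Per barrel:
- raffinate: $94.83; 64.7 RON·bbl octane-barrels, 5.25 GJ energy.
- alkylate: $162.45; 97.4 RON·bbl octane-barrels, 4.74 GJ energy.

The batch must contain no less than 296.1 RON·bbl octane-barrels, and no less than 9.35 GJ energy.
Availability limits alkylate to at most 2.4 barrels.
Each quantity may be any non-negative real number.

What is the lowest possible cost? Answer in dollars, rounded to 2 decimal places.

$433.99

Let x1 = barrels of raffinate, x2 = barrels of alkylate.
Minimize 94.83x1 + 162.45x2 with:
  64.7x1 + 97.4x2 ≥ 296.1   (octane-barrels)
  5.25x1 + 4.74x2 ≥ 9.35   (energy)
  x2 ≤ 2.4
  x1, x2 ≥ 0.
The cheapest feasible vertex uses only raffinate; alkylate is not used. There the octane-barrels constraint is tight.
Solving gives x1 = 4.5765.
Objective = 94.83·4.5765 = 433.9895.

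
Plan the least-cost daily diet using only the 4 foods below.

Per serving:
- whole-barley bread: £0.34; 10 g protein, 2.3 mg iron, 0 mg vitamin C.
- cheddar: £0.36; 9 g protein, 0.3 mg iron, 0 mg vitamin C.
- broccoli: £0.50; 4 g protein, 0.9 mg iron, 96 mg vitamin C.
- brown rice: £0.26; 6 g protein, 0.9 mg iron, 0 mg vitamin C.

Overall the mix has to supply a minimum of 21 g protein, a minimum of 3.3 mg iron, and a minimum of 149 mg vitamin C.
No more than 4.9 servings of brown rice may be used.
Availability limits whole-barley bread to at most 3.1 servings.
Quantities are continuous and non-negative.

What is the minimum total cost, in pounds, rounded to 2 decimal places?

£1.28

Let x1 = servings of whole-barley bread, x2 = servings of cheddar, x3 = servings of broccoli, x4 = servings of brown rice.
min 0.34x1 + 0.36x2 + 0.5x3 + 0.26x4 s.t.:
  10x1 + 9x2 + 4x3 + 6x4 ≥ 21   (protein)
  2.3x1 + 0.3x2 + 0.9x3 + 0.9x4 ≥ 3.3   (iron)
  96x3 ≥ 149   (vitamin C)
  x4 ≤ 4.9
  x1 ≤ 3.1
  x1, x2, x3, x4 ≥ 0.
The minimum-cost mix takes nothing from cheddar, brown rice — only whole-barley bread, broccoli. The protein and vitamin C requirements are met with equality.
So whole-barley bread = 1.479 servings, broccoli = 1.552 servings.
Hence cost = 0.34·1.479 + 0.5·1.552 = £1.2789.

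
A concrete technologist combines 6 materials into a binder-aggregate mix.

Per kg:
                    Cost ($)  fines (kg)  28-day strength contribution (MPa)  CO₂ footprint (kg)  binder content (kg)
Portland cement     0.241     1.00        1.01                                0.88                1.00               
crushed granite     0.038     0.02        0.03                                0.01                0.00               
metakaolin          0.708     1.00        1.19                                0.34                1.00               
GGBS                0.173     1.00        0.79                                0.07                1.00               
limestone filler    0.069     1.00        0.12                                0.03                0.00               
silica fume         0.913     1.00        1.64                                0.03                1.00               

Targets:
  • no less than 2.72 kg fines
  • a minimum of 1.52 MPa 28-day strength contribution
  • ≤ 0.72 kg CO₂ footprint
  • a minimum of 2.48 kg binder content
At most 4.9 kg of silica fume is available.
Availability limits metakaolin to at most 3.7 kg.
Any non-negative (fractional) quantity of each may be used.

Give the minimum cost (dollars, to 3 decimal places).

Let x1 = kg of Portland cement, x2 = kg of crushed granite, x3 = kg of metakaolin, x4 = kg of GGBS, x5 = kg of limestone filler, x6 = kg of silica fume.
Minimize 0.241x1 + 0.038x2 + 0.708x3 + 0.173x4 + 0.069x5 + 0.913x6 s.t.:
  1x1 + 0.02x2 + 1x3 + 1x4 + 1x5 + 1x6 ≥ 2.72   (fines)
  1.01x1 + 0.03x2 + 1.19x3 + 0.79x4 + 0.12x5 + 1.64x6 ≥ 1.52   (28-day strength contribution)
  0.88x1 + 0.01x2 + 0.34x3 + 0.07x4 + 0.03x5 + 0.03x6 ≤ 0.72   (CO₂ footprint)
  1x1 + 1x3 + 1x4 + 1x6 ≥ 2.48   (binder content)
  x6 ≤ 4.9
  x3 ≤ 3.7
  x1, x2, x3, x4, x5, x6 ≥ 0.
The optimal basis is {GGBS, limestone filler}; Portland cement, crushed granite, metakaolin, silica fume drop out. There the fines and binder content constraints are tight.
So GGBS = 2.48 kg, limestone filler = 0.24 kg.
Objective = 0.173·2.48 + 0.069·0.24 = 0.44560.

$0.446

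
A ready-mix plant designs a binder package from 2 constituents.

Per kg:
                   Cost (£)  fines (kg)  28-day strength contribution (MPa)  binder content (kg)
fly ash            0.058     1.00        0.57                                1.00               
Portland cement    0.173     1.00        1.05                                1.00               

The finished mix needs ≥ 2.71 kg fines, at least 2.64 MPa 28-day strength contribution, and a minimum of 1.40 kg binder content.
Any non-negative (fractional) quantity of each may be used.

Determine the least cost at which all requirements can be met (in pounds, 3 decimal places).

£0.269

Let x1 = kg of fly ash, x2 = kg of Portland cement.
Minimise 0.058x1 + 0.173x2 with:
  1x1 + 1x2 ≥ 2.71   (fines)
  0.57x1 + 1.05x2 ≥ 2.64   (28-day strength contribution)
  1x1 + 1x2 ≥ 1.4   (binder content)
  x1, x2 ≥ 0.
The optimal basis is {fly ash}; Portland cement drops out. There the 28-day strength contribution constraint is tight.
Solving gives x1 = 4.632.
Hence cost = 0.058·4.632 = £0.26866.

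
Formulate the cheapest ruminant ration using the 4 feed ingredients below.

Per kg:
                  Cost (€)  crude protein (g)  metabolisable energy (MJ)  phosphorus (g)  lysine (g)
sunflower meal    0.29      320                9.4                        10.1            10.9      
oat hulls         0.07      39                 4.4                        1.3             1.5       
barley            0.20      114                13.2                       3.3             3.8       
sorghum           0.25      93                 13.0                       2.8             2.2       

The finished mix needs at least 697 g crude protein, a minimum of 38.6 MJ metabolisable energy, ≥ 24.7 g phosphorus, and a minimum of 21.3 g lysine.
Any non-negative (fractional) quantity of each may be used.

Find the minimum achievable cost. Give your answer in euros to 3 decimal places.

€0.869

Let x1 = kg of sunflower meal, x2 = kg of oat hulls, x3 = kg of barley, x4 = kg of sorghum.
min 0.29x1 + 0.07x2 + 0.2x3 + 0.25x4 s.t.:
  320x1 + 39x2 + 114x3 + 93x4 ≥ 697   (crude protein)
  9.4x1 + 4.4x2 + 13.2x3 + 13x4 ≥ 38.6   (metabolisable energy)
  10.1x1 + 1.3x2 + 3.3x3 + 2.8x4 ≥ 24.7   (phosphorus)
  10.9x1 + 1.5x2 + 3.8x3 + 2.2x4 ≥ 21.3   (lysine)
  x1, x2, x3, x4 ≥ 0.
The cheapest feasible vertex uses only sunflower meal, oat hulls; barley, sorghum are not used. There the metabolisable energy and phosphorus constraints are tight.
That vertex is x1 = 1.816, x2 = 4.894.
Objective = 0.29·1.816 + 0.07·4.894 = 0.86922.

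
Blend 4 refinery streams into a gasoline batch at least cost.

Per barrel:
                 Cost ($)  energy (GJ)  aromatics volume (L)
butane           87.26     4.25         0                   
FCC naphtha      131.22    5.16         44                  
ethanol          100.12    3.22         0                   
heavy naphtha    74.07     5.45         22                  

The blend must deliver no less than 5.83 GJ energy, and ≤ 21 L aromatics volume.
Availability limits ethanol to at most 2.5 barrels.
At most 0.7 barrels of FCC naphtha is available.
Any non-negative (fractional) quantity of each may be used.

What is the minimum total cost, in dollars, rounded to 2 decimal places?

$83.59

Set it up as a linear program. Let x1 = barrels of butane, x2 = barrels of FCC naphtha, x3 = barrels of ethanol, x4 = barrels of heavy naphtha.
min 87.26x1 + 131.22x2 + 100.12x3 + 74.07x4 subject to:
  4.25x1 + 5.16x2 + 3.22x3 + 5.45x4 ≥ 5.83   (energy)
  44x2 + 22x4 ≤ 21   (aromatics volume)
  x3 ≤ 2.5
  x2 ≤ 0.7
  x1, x2, x3, x4 ≥ 0.
The cheapest feasible vertex uses only butane, heavy naphtha; FCC naphtha, ethanol are not used. Binding constraints: energy and aromatics volume.
That vertex is x1 = 0.1477, x4 = 0.9545.
Cost = 87.26·0.1477 + 74.07·0.9545 = 83.5881.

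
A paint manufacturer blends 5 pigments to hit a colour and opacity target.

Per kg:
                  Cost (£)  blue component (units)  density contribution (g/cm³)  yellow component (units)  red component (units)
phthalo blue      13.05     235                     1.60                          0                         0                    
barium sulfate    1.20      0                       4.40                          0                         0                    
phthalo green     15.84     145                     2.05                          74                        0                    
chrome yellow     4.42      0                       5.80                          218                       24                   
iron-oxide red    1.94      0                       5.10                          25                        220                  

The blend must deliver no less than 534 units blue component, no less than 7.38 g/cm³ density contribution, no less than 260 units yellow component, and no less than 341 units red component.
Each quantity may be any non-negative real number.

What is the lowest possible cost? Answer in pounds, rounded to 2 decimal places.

This is a linear program. Let x1 = kg of phthalo blue, x2 = kg of barium sulfate, x3 = kg of phthalo green, x4 = kg of chrome yellow, x5 = kg of iron-oxide red.
Minimize 13.05x1 + 1.2x2 + 15.84x3 + 4.42x4 + 1.94x5 with:
  235x1 + 145x3 ≥ 534   (blue component)
  1.6x1 + 4.4x2 + 2.05x3 + 5.8x4 + 5.1x5 ≥ 7.38   (density contribution)
  74x3 + 218x4 + 25x5 ≥ 260   (yellow component)
  24x4 + 220x5 ≥ 341   (red component)
  x1, x2, x3, x4, x5 ≥ 0.
The optimal basis is {phthalo blue, chrome yellow, iron-oxide red}; barium sulfate, phthalo green drop out. Binding constraints: blue component, yellow component, red component.
Solving gives x1 = 2.2723, x4 = 1.0278, x5 = 1.4379.
Cost = 13.05·2.2723 + 4.42·1.0278 + 1.94·1.4379 = 36.9859.

£36.99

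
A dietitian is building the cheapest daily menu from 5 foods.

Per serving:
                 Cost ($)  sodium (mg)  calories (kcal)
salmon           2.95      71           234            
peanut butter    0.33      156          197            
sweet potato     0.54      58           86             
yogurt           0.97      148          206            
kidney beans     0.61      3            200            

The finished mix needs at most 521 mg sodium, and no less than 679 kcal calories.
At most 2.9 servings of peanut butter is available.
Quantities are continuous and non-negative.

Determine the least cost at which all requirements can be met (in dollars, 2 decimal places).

Let x1 = servings of salmon, x2 = servings of peanut butter, x3 = servings of sweet potato, x4 = servings of yogurt, x5 = servings of kidney beans.
Minimise 2.95x1 + 0.33x2 + 0.54x3 + 0.97x4 + 0.61x5 with:
  71x1 + 156x2 + 58x3 + 148x4 + 3x5 ≤ 521   (sodium)
  234x1 + 197x2 + 86x3 + 206x4 + 200x5 ≥ 679   (calories)
  x2 ≤ 2.9
  x1, x2, x3, x4, x5 ≥ 0.
The minimum-cost mix takes nothing from salmon, sweet potato, yogurt — only peanut butter, kidney beans. Binding constraints: calories and the peanut butter cap.
Optimal quantities: peanut butter = 2.9 servings, kidney beans = 0.5385 servings.
Cost = 0.33·2.9 + 0.61·0.5385 = 1.2855.

$1.29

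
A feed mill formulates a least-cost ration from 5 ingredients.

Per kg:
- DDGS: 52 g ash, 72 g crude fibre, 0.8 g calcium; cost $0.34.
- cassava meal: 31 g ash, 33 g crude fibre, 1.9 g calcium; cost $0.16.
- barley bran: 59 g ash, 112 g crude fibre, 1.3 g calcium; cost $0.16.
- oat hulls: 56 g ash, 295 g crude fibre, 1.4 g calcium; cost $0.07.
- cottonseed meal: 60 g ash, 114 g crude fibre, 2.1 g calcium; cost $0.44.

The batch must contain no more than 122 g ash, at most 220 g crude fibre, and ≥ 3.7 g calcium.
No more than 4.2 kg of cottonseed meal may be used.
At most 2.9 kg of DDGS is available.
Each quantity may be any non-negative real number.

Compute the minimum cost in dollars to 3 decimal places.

Let x1 = kg of DDGS, x2 = kg of cassava meal, x3 = kg of barley bran, x4 = kg of oat hulls, x5 = kg of cottonseed meal.
Minimize 0.34x1 + 0.16x2 + 0.16x3 + 0.07x4 + 0.44x5 s.t.:
  52x1 + 31x2 + 59x3 + 56x4 + 60x5 ≤ 122   (ash)
  72x1 + 33x2 + 112x3 + 295x4 + 114x5 ≤ 220   (crude fibre)
  0.8x1 + 1.9x2 + 1.3x3 + 1.4x4 + 2.1x5 ≥ 3.7   (calcium)
  x5 ≤ 4.2
  x1 ≤ 2.9
  x1, x2, x3, x4, x5 ≥ 0.
The optimal basis is {cassava meal, oat hulls}; DDGS, barley bran, cottonseed meal drop out. The crude fibre and calcium requirements are met with equality.
That vertex is x2 = 1.523, x4 = 0.5753.
Total cost: 0.16·1.523 + 0.07·0.5753 = 0.28395.

$0.284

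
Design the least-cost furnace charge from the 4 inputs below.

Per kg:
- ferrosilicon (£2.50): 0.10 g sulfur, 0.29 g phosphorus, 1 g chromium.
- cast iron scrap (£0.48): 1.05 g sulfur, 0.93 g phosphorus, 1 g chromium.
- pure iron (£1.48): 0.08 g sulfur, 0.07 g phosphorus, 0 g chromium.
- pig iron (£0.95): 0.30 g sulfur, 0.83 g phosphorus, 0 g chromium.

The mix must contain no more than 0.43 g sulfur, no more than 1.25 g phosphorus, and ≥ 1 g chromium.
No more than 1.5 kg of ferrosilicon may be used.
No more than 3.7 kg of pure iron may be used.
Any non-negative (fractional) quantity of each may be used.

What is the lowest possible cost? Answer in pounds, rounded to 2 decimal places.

£1.80

Let x1 = kg of ferrosilicon, x2 = kg of cast iron scrap, x3 = kg of pure iron, x4 = kg of pig iron.
min 2.5x1 + 0.48x2 + 1.48x3 + 0.95x4 subject to:
  0.1x1 + 1.05x2 + 0.08x3 + 0.3x4 ≤ 0.43   (sulfur)
  0.29x1 + 0.93x2 + 0.07x3 + 0.83x4 ≤ 1.25   (phosphorus)
  1x1 + 1x2 ≥ 1   (chromium)
  x1 ≤ 1.5
  x3 ≤ 3.7
  x1, x2, x3, x4 ≥ 0.
The optimal basis is {ferrosilicon, cast iron scrap}; pure iron, pig iron drop out. Binding constraints: sulfur and chromium.
Solving gives x1 = 0.6526, x2 = 0.3474.
Total cost: 2.5·0.6526 + 0.48·0.3474 = 1.7983.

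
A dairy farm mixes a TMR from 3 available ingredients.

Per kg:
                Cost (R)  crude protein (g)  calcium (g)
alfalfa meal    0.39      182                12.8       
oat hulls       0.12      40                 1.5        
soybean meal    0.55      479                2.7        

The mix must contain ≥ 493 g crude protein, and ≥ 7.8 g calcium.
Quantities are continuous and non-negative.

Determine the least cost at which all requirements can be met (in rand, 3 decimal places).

Treat it as an LP. Let x1 = kg of alfalfa meal, x2 = kg of oat hulls, x3 = kg of soybean meal.
Minimise 0.39x1 + 0.12x2 + 0.55x3 s.t.:
  182x1 + 40x2 + 479x3 ≥ 493   (crude protein)
  12.8x1 + 1.5x2 + 2.7x3 ≥ 7.8   (calcium)
  x1, x2, x3 ≥ 0.
The cheapest feasible vertex uses only alfalfa meal, soybean meal; oat hulls is not used. Binding constraints: crude protein and calcium.
So alfalfa meal = 0.4265 kg, soybean meal = 0.8672 kg.
Cost = 0.39·0.4265 + 0.55·0.8672 = 0.64330.

R0.643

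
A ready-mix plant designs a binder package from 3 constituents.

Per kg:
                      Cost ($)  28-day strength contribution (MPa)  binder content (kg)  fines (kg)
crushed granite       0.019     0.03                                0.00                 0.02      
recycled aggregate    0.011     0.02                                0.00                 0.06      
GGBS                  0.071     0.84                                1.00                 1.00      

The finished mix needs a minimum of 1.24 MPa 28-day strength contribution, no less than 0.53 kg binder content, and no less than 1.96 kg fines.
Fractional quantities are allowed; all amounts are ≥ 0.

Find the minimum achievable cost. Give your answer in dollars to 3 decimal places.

Let x1 = kg of crushed granite, x2 = kg of recycled aggregate, x3 = kg of GGBS.
Minimise 0.019x1 + 0.011x2 + 0.071x3 s.t.:
  0.03x1 + 0.02x2 + 0.84x3 ≥ 1.24   (28-day strength contribution)
  1x3 ≥ 0.53   (binder content)
  0.02x1 + 0.06x2 + 1x3 ≥ 1.96   (fines)
  x1, x2, x3 ≥ 0.
At the optimum only GGBS is positive (crushed granite, recycled aggregate = 0). Binding constraint: fines.
Solving gives x3 = 1.96.
Hence cost = 0.071·1.96 = $0.13916.

$0.139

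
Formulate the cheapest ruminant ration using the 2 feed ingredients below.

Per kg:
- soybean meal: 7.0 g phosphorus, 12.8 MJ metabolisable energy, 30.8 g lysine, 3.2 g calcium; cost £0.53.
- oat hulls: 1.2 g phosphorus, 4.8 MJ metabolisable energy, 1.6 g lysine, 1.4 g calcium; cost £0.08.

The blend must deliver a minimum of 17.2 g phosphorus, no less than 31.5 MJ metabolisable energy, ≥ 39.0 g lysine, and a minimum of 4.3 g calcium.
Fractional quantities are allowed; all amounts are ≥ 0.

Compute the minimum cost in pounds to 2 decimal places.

Let x1 = kg of soybean meal, x2 = kg of oat hulls.
Minimize 0.53x1 + 0.08x2 subject to:
  7x1 + 1.2x2 ≥ 17.2   (phosphorus)
  12.8x1 + 4.8x2 ≥ 31.5   (metabolisable energy)
  30.8x1 + 1.6x2 ≥ 39   (lysine)
  3.2x1 + 1.4x2 ≥ 4.3   (calcium)
  x1, x2 ≥ 0.
Both inputs are positive at the optimum. Binding constraints: phosphorus and lysine.
So soybean meal = 0.7484 kg, oat hulls = 9.967 kg.
Cost = 0.53·0.7484 + 0.08·9.967 = 1.1940.

£1.19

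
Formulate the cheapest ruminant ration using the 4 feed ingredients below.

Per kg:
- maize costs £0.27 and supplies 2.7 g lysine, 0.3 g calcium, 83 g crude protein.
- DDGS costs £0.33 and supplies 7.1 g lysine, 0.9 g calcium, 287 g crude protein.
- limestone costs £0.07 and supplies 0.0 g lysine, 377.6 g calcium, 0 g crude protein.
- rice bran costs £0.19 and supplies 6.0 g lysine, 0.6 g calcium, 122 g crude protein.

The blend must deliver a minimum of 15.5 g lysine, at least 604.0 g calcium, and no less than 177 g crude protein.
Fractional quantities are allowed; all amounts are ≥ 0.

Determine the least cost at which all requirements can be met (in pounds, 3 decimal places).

£0.603

Let x1 = kg of maize, x2 = kg of DDGS, x3 = kg of limestone, x4 = kg of rice bran.
min 0.27x1 + 0.33x2 + 0.07x3 + 0.19x4 with:
  2.7x1 + 7.1x2 + 6x4 ≥ 15.5   (lysine)
  0.3x1 + 0.9x2 + 377.6x3 + 0.6x4 ≥ 604   (calcium)
  83x1 + 287x2 + 122x4 ≥ 177   (crude protein)
  x1, x2, x3, x4 ≥ 0.
The optimal basis is {limestone, rice bran}; maize, DDGS drop out. The lysine and calcium requirements are met with equality.
So limestone = 1.5955 kg, rice bran = 2.5833 kg.
Objective = 0.07·1.5955 + 0.19·2.5833 = 0.60251.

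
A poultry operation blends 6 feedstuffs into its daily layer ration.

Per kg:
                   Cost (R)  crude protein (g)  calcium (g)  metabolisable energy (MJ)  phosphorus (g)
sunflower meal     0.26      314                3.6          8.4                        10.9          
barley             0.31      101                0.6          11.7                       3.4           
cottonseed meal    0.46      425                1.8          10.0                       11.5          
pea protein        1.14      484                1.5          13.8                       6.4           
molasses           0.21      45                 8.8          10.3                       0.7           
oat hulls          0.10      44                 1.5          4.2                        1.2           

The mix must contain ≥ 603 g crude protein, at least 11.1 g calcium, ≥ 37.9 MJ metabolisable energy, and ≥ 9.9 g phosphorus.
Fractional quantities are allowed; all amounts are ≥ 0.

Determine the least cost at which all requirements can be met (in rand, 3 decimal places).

R0.913

Let x1 = kg of sunflower meal, x2 = kg of barley, x3 = kg of cottonseed meal, x4 = kg of pea protein, x5 = kg of molasses, x6 = kg of oat hulls.
Minimize 0.26x1 + 0.31x2 + 0.46x3 + 1.14x4 + 0.21x5 + 0.1x6 subject to:
  314x1 + 101x2 + 425x3 + 484x4 + 45x5 + 44x6 ≥ 603   (crude protein)
  3.6x1 + 0.6x2 + 1.8x3 + 1.5x4 + 8.8x5 + 1.5x6 ≥ 11.1   (calcium)
  8.4x1 + 11.7x2 + 10x3 + 13.8x4 + 10.3x5 + 4.2x6 ≥ 37.9   (metabolisable energy)
  10.9x1 + 3.4x2 + 11.5x3 + 6.4x4 + 0.7x5 + 1.2x6 ≥ 9.9   (phosphorus)
  x1, x2, x3, x4, x5, x6 ≥ 0.
At the optimum only sunflower meal, molasses are positive (barley, cottonseed meal, pea protein, oat hulls = 0). Binding constraints: crude protein and metabolisable energy.
Solving gives x1 = 1.577, x5 = 2.393.
Total cost: 0.26·1.577 + 0.21·2.393 = 0.91255.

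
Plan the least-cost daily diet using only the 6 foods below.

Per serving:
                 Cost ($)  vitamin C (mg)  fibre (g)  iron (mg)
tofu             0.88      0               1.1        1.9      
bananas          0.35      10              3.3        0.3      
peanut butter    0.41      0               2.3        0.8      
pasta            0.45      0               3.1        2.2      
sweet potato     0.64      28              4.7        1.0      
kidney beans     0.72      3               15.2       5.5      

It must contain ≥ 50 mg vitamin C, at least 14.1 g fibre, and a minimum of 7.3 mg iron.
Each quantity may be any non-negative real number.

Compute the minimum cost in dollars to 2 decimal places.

$1.81

Let x1 = servings of tofu, x2 = servings of bananas, x3 = servings of peanut butter, x4 = servings of pasta, x5 = servings of sweet potato, x6 = servings of kidney beans.
min 0.88x1 + 0.35x2 + 0.41x3 + 0.45x4 + 0.64x5 + 0.72x6 with:
  10x2 + 28x5 + 3x6 ≥ 50   (vitamin C)
  1.1x1 + 3.3x2 + 2.3x3 + 3.1x4 + 4.7x5 + 15.2x6 ≥ 14.1   (fibre)
  1.9x1 + 0.3x2 + 0.8x3 + 2.2x4 + 1x5 + 5.5x6 ≥ 7.3   (iron)
  x1, x2, x3, x4, x5, x6 ≥ 0.
The cheapest feasible vertex uses only sweet potato, kidney beans; tofu, bananas, peanut butter, pasta are not used. There the vitamin C and iron constraints are tight.
Solving gives x5 = 1.676, x6 = 1.023.
Total cost: 0.64·1.676 + 0.72·1.023 = 1.8092.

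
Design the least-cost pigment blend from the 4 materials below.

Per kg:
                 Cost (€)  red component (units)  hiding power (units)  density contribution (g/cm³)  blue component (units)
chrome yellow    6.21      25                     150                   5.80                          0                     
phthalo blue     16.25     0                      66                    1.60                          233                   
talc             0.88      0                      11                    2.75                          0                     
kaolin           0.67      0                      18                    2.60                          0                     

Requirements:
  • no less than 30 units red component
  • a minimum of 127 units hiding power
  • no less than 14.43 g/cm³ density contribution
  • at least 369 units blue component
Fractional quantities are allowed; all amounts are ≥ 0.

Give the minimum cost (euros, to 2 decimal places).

This is a linear program. Let x1 = kg of chrome yellow, x2 = kg of phthalo blue, x3 = kg of talc, x4 = kg of kaolin.
Minimise 6.21x1 + 16.25x2 + 0.88x3 + 0.67x4 with:
  25x1 ≥ 30   (red component)
  150x1 + 66x2 + 11x3 + 18x4 ≥ 127   (hiding power)
  5.8x1 + 1.6x2 + 2.75x3 + 2.6x4 ≥ 14.43   (density contribution)
  233x2 ≥ 369   (blue component)
  x1, x2, x3, x4 ≥ 0.
At the optimum only chrome yellow, phthalo blue, kaolin are positive (talc = 0). The red component, density contribution, blue component requirements are met with equality.
So chrome yellow = 1.2 kg, phthalo blue = 1.584 kg, kaolin = 1.898 kg.
Cost = 6.21·1.2 + 16.25·1.584 + 0.67·1.898 = 34.4637.

€34.46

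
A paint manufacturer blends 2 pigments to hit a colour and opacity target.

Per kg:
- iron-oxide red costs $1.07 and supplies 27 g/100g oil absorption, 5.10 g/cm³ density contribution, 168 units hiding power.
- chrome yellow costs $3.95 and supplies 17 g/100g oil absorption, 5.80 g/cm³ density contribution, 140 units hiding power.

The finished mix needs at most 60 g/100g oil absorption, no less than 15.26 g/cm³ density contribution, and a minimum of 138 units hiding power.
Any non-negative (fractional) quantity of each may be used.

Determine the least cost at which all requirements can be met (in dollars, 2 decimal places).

This is a linear program. Let x1 = kg of iron-oxide red, x2 = kg of chrome yellow.
min 1.07x1 + 3.95x2 subject to:
  27x1 + 17x2 ≤ 60   (oil absorption)
  5.1x1 + 5.8x2 ≥ 15.26   (density contribution)
  168x1 + 140x2 ≥ 138   (hiding power)
  x1, x2 ≥ 0.
Both inputs are positive at the optimum. The oil absorption and density contribution requirements are met with equality.
Solving gives x1 = 1.267, x2 = 1.517.
Cost = 1.07·1.267 + 3.95·1.517 = 7.3478.

$7.35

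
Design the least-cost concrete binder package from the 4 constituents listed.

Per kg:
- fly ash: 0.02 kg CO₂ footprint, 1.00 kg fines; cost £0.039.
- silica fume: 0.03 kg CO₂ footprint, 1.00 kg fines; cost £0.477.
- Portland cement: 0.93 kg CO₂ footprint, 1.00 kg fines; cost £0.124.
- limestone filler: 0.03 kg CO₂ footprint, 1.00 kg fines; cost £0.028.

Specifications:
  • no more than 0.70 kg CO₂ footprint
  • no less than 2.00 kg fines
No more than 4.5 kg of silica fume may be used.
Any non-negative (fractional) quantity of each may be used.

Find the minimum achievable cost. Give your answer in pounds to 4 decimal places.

This is a linear program. Let x1 = kg of fly ash, x2 = kg of silica fume, x3 = kg of Portland cement, x4 = kg of limestone filler.
Minimize 0.039x1 + 0.477x2 + 0.124x3 + 0.028x4 s.t.:
  0.02x1 + 0.03x2 + 0.93x3 + 0.03x4 ≤ 0.7   (CO₂ footprint)
  1x1 + 1x2 + 1x3 + 1x4 ≥ 2   (fines)
  x2 ≤ 4.5
  x1, x2, x3, x4 ≥ 0.
At the optimum only limestone filler is positive (fly ash, silica fume, Portland cement = 0). The fines requirement is met with equality.
Optimal quantities: limestone filler = 2 kg.
Hence cost = 0.028·2 = £0.056000.

£0.0560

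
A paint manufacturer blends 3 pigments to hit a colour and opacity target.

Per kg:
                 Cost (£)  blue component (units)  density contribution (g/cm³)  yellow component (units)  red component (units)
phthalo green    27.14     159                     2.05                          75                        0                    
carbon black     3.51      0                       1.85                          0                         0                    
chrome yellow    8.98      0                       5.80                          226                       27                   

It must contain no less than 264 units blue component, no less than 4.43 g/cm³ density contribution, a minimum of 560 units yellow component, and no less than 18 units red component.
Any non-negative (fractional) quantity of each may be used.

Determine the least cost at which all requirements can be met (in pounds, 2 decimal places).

£62.37

Let x1 = kg of phthalo green, x2 = kg of carbon black, x3 = kg of chrome yellow.
Minimize 27.14x1 + 3.51x2 + 8.98x3 with:
  159x1 ≥ 264   (blue component)
  2.05x1 + 1.85x2 + 5.8x3 ≥ 4.43   (density contribution)
  75x1 + 226x3 ≥ 560   (yellow component)
  27x3 ≥ 18   (red component)
  x1, x2, x3 ≥ 0.
The optimal basis is {phthalo green, chrome yellow}; carbon black drops out. There the blue component and yellow component constraints are tight.
That vertex is x1 = 1.6604, x3 = 1.9269.
Hence cost = 27.14·1.6604 + 8.98·1.9269 = £62.3668.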